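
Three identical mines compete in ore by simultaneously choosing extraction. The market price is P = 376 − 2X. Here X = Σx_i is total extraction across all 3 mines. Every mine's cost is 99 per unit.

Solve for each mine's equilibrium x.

34.625

A representative mine's profit is π_i = x_i(376 − 2X) − 99x_i, with X = x_i + Σ_{j≠i} x_j.
First-order condition: 277 − 4x_i − 2Σ_{j≠i} x_j = 0.
With identical mines, set every x_j = x: then 277 − 4x − 4x = 0, i.e. x = 277/8 = 34.625.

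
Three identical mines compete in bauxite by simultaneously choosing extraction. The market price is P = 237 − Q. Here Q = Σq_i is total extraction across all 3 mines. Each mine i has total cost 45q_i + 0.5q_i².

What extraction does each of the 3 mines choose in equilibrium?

38.4

A representative mine's profit is π_i = q_i(237 − Q) − 45q_i − 0.5q_i², with Q = q_i + Σ_{j≠i} q_j.
First-order condition: 192 − 3q_i − Σ_{j≠i} q_j = 0.
Imposing symmetry (q_j = q for all j) turns Σ_{j≠i} q_j into 2q, so 192 = 5q and q = 38.4.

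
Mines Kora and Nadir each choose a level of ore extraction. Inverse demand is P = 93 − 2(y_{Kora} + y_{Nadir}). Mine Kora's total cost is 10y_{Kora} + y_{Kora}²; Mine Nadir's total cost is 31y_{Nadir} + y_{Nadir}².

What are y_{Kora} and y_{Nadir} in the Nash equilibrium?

Mine Kora's profit: π = y_{Kora}(93 − 2(y_{Kora} + y_{Nadir})) − 10y_{Kora} − y_{Kora}².
∂π/∂y_{Kora} = 83 − 6y_{Kora} − 2y_{Nadir} = 0, so y_{Kora} = 83/6 − (1/3)y_{Nadir}.
By the same steps for Nadir: y_{Nadir} = 31/3 − (1/3)y_{Kora}.
Substituting the second reaction function into the first: y_{Kora} = 83/6 − (1/3)(31/3 − (1/3)y_{Kora}), which gives (8/9)y_{Kora} = 187/18 ⇒ y_{Kora} = 11.6875.
Then y_{Nadir} = 31/3 − (1/3)·11.6875 = 6.4375.

11.6875, 6.4375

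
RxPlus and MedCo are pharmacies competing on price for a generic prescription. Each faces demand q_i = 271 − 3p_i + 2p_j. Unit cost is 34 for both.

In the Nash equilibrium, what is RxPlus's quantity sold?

RxPlus's profit: π = (p_{RxPlus} − 34)(271 − 3p_{RxPlus} + 2p_{MedCo}).
∂π/∂p_{RxPlus} = 373 − 6p_{RxPlus} + 2p_{MedCo} = 0 ⇒ p_{RxPlus} = 373/6 + (1/3)p_{MedCo}.
By symmetry p_{MedCo} = p_{RxPlus}; substituting into the reaction function, (2/3)p_{RxPlus} = 373/6 and p_{RxPlus} = 93.25.
q_{RxPlus} = 271 − 3·93.25 + 2·93.25 = 177.75.

177.75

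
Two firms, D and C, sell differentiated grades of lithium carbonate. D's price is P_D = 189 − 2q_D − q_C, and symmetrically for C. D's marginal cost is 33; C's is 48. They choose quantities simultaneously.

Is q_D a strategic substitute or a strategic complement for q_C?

strategic substitutes

Firm D's profit: π = q_D(189 − 2q_D − q_C) − 33q_D.
∂π/∂q_D = 156 − 4q_D − q_C = 0 ⇒ q_D = 39 − 0.25q_C.
The best-response slope dq_D/dq_C = −0.25 < 0: the reaction function is downward-sloping, so the choices are strategic substitutes.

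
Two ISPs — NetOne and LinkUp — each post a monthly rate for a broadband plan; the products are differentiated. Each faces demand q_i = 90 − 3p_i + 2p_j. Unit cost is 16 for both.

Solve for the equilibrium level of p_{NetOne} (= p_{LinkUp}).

34.5

NetOne's profit: π = (p_{NetOne} − 16)(90 − 3p_{NetOne} + 2p_{LinkUp}).
∂π/∂p_{NetOne} = 138 − 6p_{NetOne} + 2p_{LinkUp} = 0 ⇒ p_{NetOne} = 23 + (1/3)p_{LinkUp}.
Setting p_{NetOne} = p_{LinkUp} in the reaction function: p_{NetOne} = 23 + (1/3)p_{NetOne}, so p_{NetOne} = 23 / (2/3) = 34.5.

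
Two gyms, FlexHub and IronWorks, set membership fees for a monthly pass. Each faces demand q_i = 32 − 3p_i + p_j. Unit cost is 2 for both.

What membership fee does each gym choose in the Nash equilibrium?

7.6

FlexHub's profit: π = (p_{FlexHub} − 2)(32 − 3p_{FlexHub} + p_{IronWorks}).
∂π/∂p_{FlexHub} = 38 − 6p_{FlexHub} + p_{IronWorks} = 0 ⇒ p_{FlexHub} = 19/3 + (1/6)p_{IronWorks}.
The game is symmetric, so in equilibrium p_{IronWorks} = p_{FlexHub}: the reaction function gives (5/6)p_{FlexHub} = 19/3, hence p_{FlexHub} = 7.6.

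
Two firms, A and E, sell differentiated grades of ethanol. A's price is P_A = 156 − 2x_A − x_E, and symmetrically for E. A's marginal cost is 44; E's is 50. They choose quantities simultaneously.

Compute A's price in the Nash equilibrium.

89.6

Firm A's profit: π = x_A(156 − 2x_A − x_E) − 44x_A.
∂π/∂x_A = 112 − 4x_A − x_E = 0 ⇒ x_A = 28 − 0.25x_E.
Similarly x_E = 26.5 − 0.25x_A.
Substituting the second reaction function into the first: x_A = 28 − 0.25(26.5 − 0.25x_A), which gives 0.9375x_A = 21.375 ⇒ x_A = 22.8.
Then x_E = 26.5 − 0.25·22.8 = 20.8.
P_A = 156 − 2·22.8 − 20.8 = 89.6.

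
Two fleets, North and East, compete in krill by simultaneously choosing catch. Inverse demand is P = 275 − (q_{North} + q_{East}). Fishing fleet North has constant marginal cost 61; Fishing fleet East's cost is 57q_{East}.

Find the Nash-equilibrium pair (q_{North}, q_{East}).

Fishing fleet North's profit: π = q_{North}(275 − (q_{North} + q_{East})) − 61q_{North}.
∂π/∂q_{North} = 214 − 2q_{North} − q_{East} = 0, so q_{North} = 107 − 0.5q_{East}.
By the same steps for East: q_{East} = 109 − 0.5q_{North}.
Solving the two reaction functions simultaneously: (1 − (−0.5)(−0.5))q_{North} = 107 − 0.5·109, so 0.75q_{North} = 52.5 and q_{North} = 70.
Then q_{East} = 109 − 0.5·70 = 74.

70, 74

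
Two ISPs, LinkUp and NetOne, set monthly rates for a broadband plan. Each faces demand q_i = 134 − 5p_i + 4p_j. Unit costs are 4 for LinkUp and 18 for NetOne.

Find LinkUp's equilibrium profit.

3125

LinkUp's profit: π = (p_{LinkUp} − 4)(134 − 5p_{LinkUp} + 4p_{NetOne}).
∂π/∂p_{LinkUp} = 154 − 10p_{LinkUp} + 4p_{NetOne} = 0 ⇒ p_{LinkUp} = 15.4 + 0.4p_{NetOne}.
Similarly p_{NetOne} = 22.4 + 0.4p_{LinkUp}.
Plugging p_{NetOne} into LinkUp's best response: p_{LinkUp} = 15.4 + 0.4(22.4 + 0.4p_{LinkUp}) ⇒ 0.84p_{LinkUp} = 24.36, so p_{LinkUp} = 29.
Then p_{NetOne} = 22.4 + 0.4·29 = 34.
q_{LinkUp} = 134 − 5·29 + 4·34 = 125.
Profit = (29 − 4)·125 = 3125.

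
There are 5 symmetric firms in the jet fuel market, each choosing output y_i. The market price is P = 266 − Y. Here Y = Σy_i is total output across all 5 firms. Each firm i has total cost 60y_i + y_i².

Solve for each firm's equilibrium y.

25.75

A representative firm's profit is π_i = y_i(266 − Y) − 60y_i − y_i², with Y = y_i + Σ_{j≠i} y_j.
First-order condition: 206 − 4y_i − Σ_{j≠i} y_j = 0.
With identical firms, set every y_j = y: then 206 − 4y − 4y = 0, i.e. y = 206/8 = 25.75.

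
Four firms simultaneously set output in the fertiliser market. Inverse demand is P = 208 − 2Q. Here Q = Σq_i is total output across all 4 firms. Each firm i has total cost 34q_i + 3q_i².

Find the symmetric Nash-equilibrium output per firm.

10.875

A representative firm's profit is π_i = q_i(208 − 2Q) − 34q_i − 3q_i², with Q = q_i + Σ_{j≠i} q_j.
First-order condition: 174 − 10q_i − 2Σ_{j≠i} q_j = 0.
In a symmetric equilibrium every firm chooses the same q, so Σ_{j≠i} q_j = 3q. The condition becomes 174 − 16q = 0, giving q = 174/16 = 10.875.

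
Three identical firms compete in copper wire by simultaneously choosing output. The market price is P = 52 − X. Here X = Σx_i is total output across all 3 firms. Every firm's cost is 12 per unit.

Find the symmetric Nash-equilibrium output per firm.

10

A representative firm's profit is π_i = x_i(52 − X) − 12x_i, with X = x_i + Σ_{j≠i} x_j.
First-order condition: 40 − 2x_i − Σ_{j≠i} x_j = 0.
Imposing symmetry (x_j = x for all j) turns Σ_{j≠i} x_j into 2x, so 40 = 4x and x = 10.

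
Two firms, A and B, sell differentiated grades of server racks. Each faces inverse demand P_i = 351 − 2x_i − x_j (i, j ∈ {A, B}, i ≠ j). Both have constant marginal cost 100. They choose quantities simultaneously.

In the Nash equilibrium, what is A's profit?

Firm A's profit: π = x_A(351 − 2x_A − x_B) − 100x_A.
∂π/∂x_A = 251 − 4x_A − x_B = 0 ⇒ x_A = 62.75 − 0.25x_B.
By symmetry x_B = x_A; substituting into the reaction function, 1.25x_A = 62.75 and x_A = 50.2.
P_A = 351 − 2·50.2 − 50.2 = 200.4.
Profit = (200.4 − 100)·50.2 = 5040.08.

5040.08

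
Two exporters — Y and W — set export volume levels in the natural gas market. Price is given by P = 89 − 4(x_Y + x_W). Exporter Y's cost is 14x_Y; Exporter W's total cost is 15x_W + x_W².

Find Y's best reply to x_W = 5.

Exporter Y's profit: π = x_Y(89 − 4(x_Y + x_W)) − 14x_Y.
∂π/∂x_Y = 75 − 8x_Y − 4x_W = 0, so x_Y = 9.375 − 0.5x_W.
At x_W = 5: x_Y = 9.375 − 0.5·5 = 6.875.

6.875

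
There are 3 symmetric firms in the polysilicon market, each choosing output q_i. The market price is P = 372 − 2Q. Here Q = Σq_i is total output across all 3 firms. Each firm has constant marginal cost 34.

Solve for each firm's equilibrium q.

42.25

A representative firm's profit is π_i = q_i(372 − 2Q) − 34q_i, with Q = q_i + Σ_{j≠i} q_j.
First-order condition: 338 − 4q_i − 2Σ_{j≠i} q_j = 0.
In a symmetric equilibrium every firm chooses the same q, so Σ_{j≠i} q_j = 2q. The condition becomes 338 − 8q = 0, giving q = 338/8 = 42.25.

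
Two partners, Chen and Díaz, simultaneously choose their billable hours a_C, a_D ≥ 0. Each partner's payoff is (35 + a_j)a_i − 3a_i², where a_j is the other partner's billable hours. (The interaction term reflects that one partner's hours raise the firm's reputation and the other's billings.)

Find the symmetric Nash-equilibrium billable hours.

7

Chen's payoff is (35 + a_D)a_C − 3a_C².
∂π/∂a_C = 35 + a_D − 6a_C = 0, so a_C = 35/6 + (1/6)a_D.
Setting a_C = a_D in the reaction function: a_C = 35/6 + (1/6)a_C, so a_C = (35/6) / (5/6) = 7.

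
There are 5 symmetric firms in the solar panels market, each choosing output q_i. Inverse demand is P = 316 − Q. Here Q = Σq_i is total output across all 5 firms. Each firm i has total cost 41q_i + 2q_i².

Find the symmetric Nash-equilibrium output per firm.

27.5

A representative firm's profit is π_i = q_i(316 − Q) − 41q_i − 2q_i², with Q = q_i + Σ_{j≠i} q_j.
First-order condition: 275 − 6q_i − Σ_{j≠i} q_j = 0.
With identical firms, set every q_j = q: then 275 − 6q − 4q = 0, i.e. q = 275/10 = 27.5.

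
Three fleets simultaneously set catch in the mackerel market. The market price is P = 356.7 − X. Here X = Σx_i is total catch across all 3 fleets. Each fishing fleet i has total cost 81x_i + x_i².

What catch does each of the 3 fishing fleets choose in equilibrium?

A representative fishing fleet's profit is π_i = x_i(356.7 − X) − 81x_i − x_i², with X = x_i + Σ_{j≠i} x_j.
First-order condition: 275.7 − 4x_i − Σ_{j≠i} x_j = 0.
In a symmetric equilibrium every fishing fleet chooses the same x, so Σ_{j≠i} x_j = 2x. The condition becomes 275.7 − 6x = 0, giving x = 275.7/6 = 45.95.

45.95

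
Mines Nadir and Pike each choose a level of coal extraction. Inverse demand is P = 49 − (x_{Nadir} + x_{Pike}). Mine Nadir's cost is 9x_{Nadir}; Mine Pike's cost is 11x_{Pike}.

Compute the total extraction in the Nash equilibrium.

Mine Nadir's profit: π = x_{Nadir}(49 − (x_{Nadir} + x_{Pike})) − 9x_{Nadir}.
∂π/∂x_{Nadir} = 40 − 2x_{Nadir} − x_{Pike} = 0, so x_{Nadir} = 20 − 0.5x_{Pike}.
By the same steps for Pike: x_{Pike} = 19 − 0.5x_{Nadir}.
Solving the two reaction functions simultaneously: (1 − (−0.5)(−0.5))x_{Nadir} = 20 − 0.5·19, so 0.75x_{Nadir} = 10.5 and x_{Nadir} = 14.
Then x_{Pike} = 19 − 0.5·14 = 12.
Total extraction: 14 + 12 = 26.

26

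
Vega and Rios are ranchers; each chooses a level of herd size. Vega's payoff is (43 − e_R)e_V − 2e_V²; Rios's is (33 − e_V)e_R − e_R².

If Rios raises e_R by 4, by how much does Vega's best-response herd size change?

Expanding Vega's payoff: 43e_V − e_Re_V − 2e_V².
∂π/∂e_V = 43 − e_R − 4e_V = 0, so e_V = 10.75 − 0.25e_R.
The reaction-function slope is −0.25, so a 4-unit rise in e_R moves e_V by −0.25 × 4 = −1. Vega's best response falls — the actions are strategic substitutes.

-1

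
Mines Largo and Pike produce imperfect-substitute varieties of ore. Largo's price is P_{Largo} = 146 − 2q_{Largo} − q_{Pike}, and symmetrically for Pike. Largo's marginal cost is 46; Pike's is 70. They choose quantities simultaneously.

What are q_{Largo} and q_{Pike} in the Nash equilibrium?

21.6, 13.6

Mine Largo's profit: π = q_{Largo}(146 − 2q_{Largo} − q_{Pike}) − 46q_{Largo}.
∂π/∂q_{Largo} = 100 − 4q_{Largo} − q_{Pike} = 0 ⇒ q_{Largo} = 25 − 0.25q_{Pike}.
Similarly q_{Pike} = 19 − 0.25q_{Largo}.
Substituting the second reaction function into the first: q_{Largo} = 25 − 0.25(19 − 0.25q_{Largo}), which gives 0.9375q_{Largo} = 20.25 ⇒ q_{Largo} = 21.6.
Then q_{Pike} = 19 − 0.25·21.6 = 13.6.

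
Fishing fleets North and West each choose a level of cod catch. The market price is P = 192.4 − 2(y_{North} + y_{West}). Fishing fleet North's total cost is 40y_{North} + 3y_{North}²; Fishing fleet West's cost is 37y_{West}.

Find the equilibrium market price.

Fishing fleet North's profit: π = y_{North}(192.4 − 2(y_{North} + y_{West})) − 40y_{North} − 3y_{North}².
∂π/∂y_{North} = 152.4 − 10y_{North} − 2y_{West} = 0, so y_{North} = 15.24 − 0.2y_{West}.
For West: ∂π/∂y_{West} = 155.4 − 4y_{West} − 2y_{North} = 0 ⇒ y_{West} = 38.85 − 0.5y_{North}.
Solving the two reaction functions simultaneously: (1 − (−0.2)(−0.5))y_{North} = 15.24 − 0.2·38.85, so 0.9y_{North} = 7.47 and y_{North} = 8.3.
Then y_{West} = 38.85 − 0.5·8.3 = 34.7.
Equilibrium price: P = 192.4 − 2·43 = 106.4.

106.4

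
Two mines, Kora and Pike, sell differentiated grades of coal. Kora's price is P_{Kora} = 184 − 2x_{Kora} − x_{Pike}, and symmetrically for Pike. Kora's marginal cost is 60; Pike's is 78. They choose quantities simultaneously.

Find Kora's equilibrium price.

Mine Kora's profit: π = x_{Kora}(184 − 2x_{Kora} − x_{Pike}) − 60x_{Kora}.
∂π/∂x_{Kora} = 124 − 4x_{Kora} − x_{Pike} = 0 ⇒ x_{Kora} = 31 − 0.25x_{Pike}.
Similarly x_{Pike} = 26.5 − 0.25x_{Kora}.
Plugging x_{Pike} into Kora's best response: x_{Kora} = 31 − 0.25(26.5 − 0.25x_{Kora}) ⇒ 0.9375x_{Kora} = 24.375, so x_{Kora} = 26.
Then x_{Pike} = 26.5 − 0.25·26 = 20.
P_{Kora} = 184 − 2·26 − 20 = 112.

112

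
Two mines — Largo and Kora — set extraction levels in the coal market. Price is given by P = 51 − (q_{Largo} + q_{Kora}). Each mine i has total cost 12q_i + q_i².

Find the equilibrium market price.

Mine Largo's profit: π = q_{Largo}(51 − (q_{Largo} + q_{Kora})) − 12q_{Largo} − q_{Largo}².
∂π/∂q_{Largo} = 39 − 4q_{Largo} − q_{Kora} = 0, so q_{Largo} = 9.75 − 0.25q_{Kora}.
By symmetry q_{Kora} = q_{Largo}; substituting into the reaction function, 1.25q_{Largo} = 9.75 and q_{Largo} = 7.8.
Equilibrium price: P = 51 − 15.6 = 35.4.

35.4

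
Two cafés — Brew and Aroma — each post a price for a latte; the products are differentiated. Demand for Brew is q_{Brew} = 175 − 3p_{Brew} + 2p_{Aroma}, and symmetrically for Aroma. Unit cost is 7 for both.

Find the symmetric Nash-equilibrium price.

49

Brew's profit: π = (p_{Brew} − 7)(175 − 3p_{Brew} + 2p_{Aroma}).
∂π/∂p_{Brew} = 196 − 6p_{Brew} + 2p_{Aroma} = 0 ⇒ p_{Brew} = 98/3 + (1/3)p_{Aroma}.
Setting p_{Brew} = p_{Aroma} in the reaction function: p_{Brew} = 98/3 + (1/3)p_{Brew}, so p_{Brew} = (98/3) / (2/3) = 49.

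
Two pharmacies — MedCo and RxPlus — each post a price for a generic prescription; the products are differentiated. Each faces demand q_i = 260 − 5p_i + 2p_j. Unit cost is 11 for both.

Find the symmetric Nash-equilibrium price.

39.375

MedCo's profit: π = (p_{MedCo} − 11)(260 − 5p_{MedCo} + 2p_{RxPlus}).
∂π/∂p_{MedCo} = 315 − 10p_{MedCo} + 2p_{RxPlus} = 0 ⇒ p_{MedCo} = 31.5 + 0.2p_{RxPlus}.
By symmetry p_{RxPlus} = p_{MedCo}; substituting into the reaction function, 0.8p_{MedCo} = 31.5 and p_{MedCo} = 39.375.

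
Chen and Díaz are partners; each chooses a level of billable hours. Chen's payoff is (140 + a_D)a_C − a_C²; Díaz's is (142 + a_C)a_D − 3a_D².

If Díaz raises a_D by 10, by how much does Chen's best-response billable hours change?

5

Expanding Chen's payoff: 140a_C + a_Da_C − a_C².
∂π/∂a_C = 140 + a_D − 2a_C = 0, so a_C = 70 + 0.5a_D.
The reaction-function slope is 0.5, so a 10-unit rise in a_D moves a_C by 0.5 × 10 = 5. Chen's best response rises — the actions are strategic complements.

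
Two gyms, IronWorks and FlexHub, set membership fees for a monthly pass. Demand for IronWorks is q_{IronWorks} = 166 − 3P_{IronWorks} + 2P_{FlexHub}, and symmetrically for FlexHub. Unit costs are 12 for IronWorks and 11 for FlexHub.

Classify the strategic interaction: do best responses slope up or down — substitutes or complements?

strategic complements

IronWorks's profit: π = (P_{IronWorks} − 12)(166 − 3P_{IronWorks} + 2P_{FlexHub}).
∂π/∂P_{IronWorks} = 202 − 6P_{IronWorks} + 2P_{FlexHub} = 0 ⇒ P_{IronWorks} = 101/3 + (1/3)P_{FlexHub}.
The best-response slope dP_{IronWorks}/dP_{FlexHub} = 1/3 > 0: the reaction function is upward-sloping, so the choices are strategic complements.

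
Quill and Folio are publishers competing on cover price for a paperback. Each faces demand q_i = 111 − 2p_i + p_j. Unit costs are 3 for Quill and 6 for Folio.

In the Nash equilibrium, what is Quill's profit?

Quill's profit: π = (p_{Quill} − 3)(111 − 2p_{Quill} + p_{Folio}).
∂π/∂p_{Quill} = 117 − 4p_{Quill} + p_{Folio} = 0 ⇒ p_{Quill} = 29.25 + 0.25p_{Folio}.
Similarly p_{Folio} = 30.75 + 0.25p_{Quill}.
Solving the two reaction functions simultaneously: (1 − (0.25)(0.25))p_{Quill} = 29.25 + 0.25·30.75, so 0.9375p_{Quill} = 36.9375 and p_{Quill} = 39.4.
Then p_{Folio} = 30.75 + 0.25·39.4 = 40.6.
q_{Quill} = 111 − 2·39.4 + 40.6 = 72.8.
Profit = (39.4 − 3)·72.8 = 2649.92.

2649.92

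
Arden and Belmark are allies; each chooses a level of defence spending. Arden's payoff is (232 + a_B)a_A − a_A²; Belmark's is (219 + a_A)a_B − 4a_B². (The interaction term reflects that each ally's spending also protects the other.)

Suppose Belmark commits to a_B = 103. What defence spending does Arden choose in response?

167.5

Expanding Arden's payoff: 232a_A + a_Ba_A − a_A².
∂π/∂a_A = 232 + a_B − 2a_A = 0, so a_A = 116 + 0.5a_B.
At a_B = 103: a_A = 116 + 0.5·103 = 167.5.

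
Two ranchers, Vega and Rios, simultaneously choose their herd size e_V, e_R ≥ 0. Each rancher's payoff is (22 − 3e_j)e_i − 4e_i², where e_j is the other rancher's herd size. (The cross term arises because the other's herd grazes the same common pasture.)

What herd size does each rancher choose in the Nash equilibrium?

2

Vega's payoff is (22 − 3e_R)e_V − 4e_V².
∂π/∂e_V = 22 − 3e_R − 8e_V = 0, so e_V = 2.75 − 0.375e_R.
By symmetry e_R = e_V; substituting into the reaction function, 1.375e_V = 2.75 and e_V = 2.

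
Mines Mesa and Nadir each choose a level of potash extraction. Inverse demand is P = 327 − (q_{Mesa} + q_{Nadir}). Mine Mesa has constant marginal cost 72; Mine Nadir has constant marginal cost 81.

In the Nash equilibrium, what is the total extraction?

167

Mine Mesa's profit: π = q_{Mesa}(327 − (q_{Mesa} + q_{Nadir})) − 72q_{Mesa}.
∂π/∂q_{Mesa} = 255 − 2q_{Mesa} − q_{Nadir} = 0, so q_{Mesa} = 127.5 − 0.5q_{Nadir}.
By the same steps for Nadir: q_{Nadir} = 123 − 0.5q_{Mesa}.
Solving the two reaction functions simultaneously: (1 − (−0.5)(−0.5))q_{Mesa} = 127.5 − 0.5·123, so 0.75q_{Mesa} = 66 and q_{Mesa} = 88.
Then q_{Nadir} = 123 − 0.5·88 = 79.
Total extraction: 88 + 79 = 167.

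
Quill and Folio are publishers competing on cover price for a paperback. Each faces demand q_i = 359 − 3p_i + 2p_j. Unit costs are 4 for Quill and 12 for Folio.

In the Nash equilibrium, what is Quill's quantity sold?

270.75

Quill's profit: π = (p_{Quill} − 4)(359 − 3p_{Quill} + 2p_{Folio}).
∂π/∂p_{Quill} = 371 − 6p_{Quill} + 2p_{Folio} = 0 ⇒ p_{Quill} = 371/6 + (1/3)p_{Folio}.
Similarly p_{Folio} = 395/6 + (1/3)p_{Quill}.
Substituting the second reaction function into the first: p_{Quill} = 371/6 + (1/3)(395/6 + (1/3)p_{Quill}), which gives (8/9)p_{Quill} = 754/9 ⇒ p_{Quill} = 94.25.
Then p_{Folio} = 395/6 + (1/3)·94.25 = 97.25.
q_{Quill} = 359 − 3·94.25 + 2·97.25 = 270.75.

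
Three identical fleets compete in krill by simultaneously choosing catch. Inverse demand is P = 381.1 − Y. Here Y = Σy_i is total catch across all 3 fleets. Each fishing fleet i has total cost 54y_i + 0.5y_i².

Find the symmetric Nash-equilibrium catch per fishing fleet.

65.42

A representative fishing fleet's profit is π_i = y_i(381.1 − Y) − 54y_i − 0.5y_i², with Y = y_i + Σ_{j≠i} y_j.
First-order condition: 327.1 − 3y_i − Σ_{j≠i} y_j = 0.
Imposing symmetry (y_j = y for all j) turns Σ_{j≠i} y_j into 2y, so 327.1 = 5y and y = 65.42.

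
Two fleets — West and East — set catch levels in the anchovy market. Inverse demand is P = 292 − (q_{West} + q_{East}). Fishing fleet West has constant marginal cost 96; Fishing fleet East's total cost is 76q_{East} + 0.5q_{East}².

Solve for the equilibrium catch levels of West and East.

Fishing fleet West's profit: π = q_{West}(292 − (q_{West} + q_{East})) − 96q_{West}.
∂π/∂q_{West} = 196 − 2q_{West} − q_{East} = 0, so q_{West} = 98 − 0.5q_{East}.
For East: ∂π/∂q_{East} = 216 − 3q_{East} − q_{West} = 0 ⇒ q_{East} = 72 − (1/3)q_{West}.
Plugging q_{East} into West's best response: q_{West} = 98 − 0.5(72 − (1/3)q_{West}) ⇒ (5/6)q_{West} = 62, so q_{West} = 74.4.
Then q_{East} = 72 − (1/3)·74.4 = 47.2.

74.4, 47.2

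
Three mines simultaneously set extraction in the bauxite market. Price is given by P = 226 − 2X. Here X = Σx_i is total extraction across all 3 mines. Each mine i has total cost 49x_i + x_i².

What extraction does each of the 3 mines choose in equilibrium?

17.7

A representative mine's profit is π_i = x_i(226 − 2X) − 49x_i − x_i², with X = x_i + Σ_{j≠i} x_j.
First-order condition: 177 − 6x_i − 2Σ_{j≠i} x_j = 0.
With identical mines, set every x_j = x: then 177 − 6x − 4x = 0, i.e. x = 177/10 = 17.7.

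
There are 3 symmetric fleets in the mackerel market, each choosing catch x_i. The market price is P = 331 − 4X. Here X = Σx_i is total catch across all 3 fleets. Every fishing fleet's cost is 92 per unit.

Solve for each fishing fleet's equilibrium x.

A representative fishing fleet's profit is π_i = x_i(331 − 4X) − 92x_i, with X = x_i + Σ_{j≠i} x_j.
First-order condition: 239 − 8x_i − 4Σ_{j≠i} x_j = 0.
In a symmetric equilibrium every fishing fleet chooses the same x, so Σ_{j≠i} x_j = 2x. The condition becomes 239 − 16x = 0, giving x = 239/16 = 14.9375.

14.9375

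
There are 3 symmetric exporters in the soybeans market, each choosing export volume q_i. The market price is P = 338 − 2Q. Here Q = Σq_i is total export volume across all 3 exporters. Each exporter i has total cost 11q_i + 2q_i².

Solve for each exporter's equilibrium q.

A representative exporter's profit is π_i = q_i(338 − 2Q) − 11q_i − 2q_i², with Q = q_i + Σ_{j≠i} q_j.
First-order condition: 327 − 8q_i − 2Σ_{j≠i} q_j = 0.
With identical exporters, set every q_j = q: then 327 − 8q − 4q = 0, i.e. q = 327/12 = 27.25.

27.25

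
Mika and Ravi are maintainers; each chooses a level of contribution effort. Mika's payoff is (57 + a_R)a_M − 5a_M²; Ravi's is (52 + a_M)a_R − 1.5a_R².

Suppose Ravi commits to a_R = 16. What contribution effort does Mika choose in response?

7.3

Expanding Mika's payoff: 57a_M + a_Ra_M − 5a_M².
∂π/∂a_M = 57 + a_R − 10a_M = 0, so a_M = 5.7 + 0.1a_R.
At a_R = 16: a_M = 5.7 + 0.1·16 = 7.3.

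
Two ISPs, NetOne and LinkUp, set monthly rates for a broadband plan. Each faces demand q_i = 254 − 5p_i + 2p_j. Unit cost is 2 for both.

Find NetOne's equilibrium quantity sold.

155

NetOne's profit: π = (p_{NetOne} − 2)(254 − 5p_{NetOne} + 2p_{LinkUp}).
∂π/∂p_{NetOne} = 264 − 10p_{NetOne} + 2p_{LinkUp} = 0 ⇒ p_{NetOne} = 26.4 + 0.2p_{LinkUp}.
By symmetry p_{LinkUp} = p_{NetOne}; substituting into the reaction function, 0.8p_{NetOne} = 26.4 and p_{NetOne} = 33.
q_{NetOne} = 254 − 5·33 + 2·33 = 155.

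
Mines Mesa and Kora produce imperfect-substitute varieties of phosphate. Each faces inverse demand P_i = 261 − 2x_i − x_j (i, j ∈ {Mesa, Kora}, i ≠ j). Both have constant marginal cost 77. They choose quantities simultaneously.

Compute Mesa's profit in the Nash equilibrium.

Mine Mesa's profit: π = x_{Mesa}(261 − 2x_{Mesa} − x_{Kora}) − 77x_{Mesa}.
∂π/∂x_{Mesa} = 184 − 4x_{Mesa} − x_{Kora} = 0 ⇒ x_{Mesa} = 46 − 0.25x_{Kora}.
The game is symmetric, so in equilibrium x_{Kora} = x_{Mesa}: the reaction function gives 1.25x_{Mesa} = 46, hence x_{Mesa} = 36.8.
P_{Mesa} = 261 − 2·36.8 − 36.8 = 150.6.
Profit = (150.6 − 77)·36.8 = 2708.48.

2708.48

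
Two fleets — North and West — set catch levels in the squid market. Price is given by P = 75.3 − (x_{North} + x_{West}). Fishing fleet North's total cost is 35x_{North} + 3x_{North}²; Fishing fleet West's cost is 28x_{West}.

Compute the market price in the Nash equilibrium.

Fishing fleet North's profit: π = x_{North}(75.3 − (x_{North} + x_{West})) − 35x_{North} − 3x_{North}².
∂π/∂x_{North} = 40.3 − 8x_{North} − x_{West} = 0, so x_{North} = 5.0375 − 0.125x_{West}.
For West: ∂π/∂x_{West} = 47.3 − 2x_{West} − x_{North} = 0 ⇒ x_{West} = 23.65 − 0.5x_{North}.
Solving the two reaction functions simultaneously: (1 − (−0.125)(−0.5))x_{North} = 5.0375 − 0.125·23.65, so 0.9375x_{North} = 333/160 and x_{North} = 2.22.
Then x_{West} = 23.65 − 0.5·2.22 = 22.54.
Equilibrium price: P = 75.3 − 24.76 = 50.54.

50.54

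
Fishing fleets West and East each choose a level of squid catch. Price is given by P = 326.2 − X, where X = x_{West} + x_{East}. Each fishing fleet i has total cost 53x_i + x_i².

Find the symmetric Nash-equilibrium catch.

Fishing fleet West's profit: π = x_{West}(326.2 − (x_{West} + x_{East})) − 53x_{West} − x_{West}².
∂π/∂x_{West} = 273.2 − 4x_{West} − x_{East} = 0, so x_{West} = 68.3 − 0.25x_{East}.
The game is symmetric, so in equilibrium x_{East} = x_{West}: the reaction function gives 1.25x_{West} = 68.3, hence x_{West} = 54.64.

54.64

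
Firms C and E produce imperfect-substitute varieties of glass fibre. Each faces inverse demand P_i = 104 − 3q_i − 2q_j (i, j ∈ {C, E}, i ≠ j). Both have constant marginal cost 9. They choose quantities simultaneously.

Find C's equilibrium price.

Firm C's profit: π = q_C(104 − 3q_C − 2q_E) − 9q_C.
∂π/∂q_C = 95 − 6q_C − 2q_E = 0 ⇒ q_C = 95/6 − (1/3)q_E.
By symmetry q_E = q_C; substituting into the reaction function, (4/3)q_C = 95/6 and q_C = 11.875.
P_C = 104 − 3·11.875 − 2·11.875 = 44.625.

44.625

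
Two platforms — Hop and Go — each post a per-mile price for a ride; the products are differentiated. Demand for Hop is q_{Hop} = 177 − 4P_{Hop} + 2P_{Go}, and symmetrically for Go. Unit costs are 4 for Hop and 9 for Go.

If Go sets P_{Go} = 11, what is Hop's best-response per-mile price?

26.875

Hop's profit: π = (P_{Hop} − 4)(177 − 4P_{Hop} + 2P_{Go}).
∂π/∂P_{Hop} = 193 − 8P_{Hop} + 2P_{Go} = 0 ⇒ P_{Hop} = 24.125 + 0.25P_{Go}.
At P_{Go} = 11: P_{Hop} = 24.125 + 0.25·11 = 26.875.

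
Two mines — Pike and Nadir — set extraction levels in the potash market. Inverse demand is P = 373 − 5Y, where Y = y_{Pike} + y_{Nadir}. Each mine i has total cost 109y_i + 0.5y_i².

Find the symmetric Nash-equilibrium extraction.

Mine Pike's profit: π = y_{Pike}(373 − 5(y_{Pike} + y_{Nadir})) − 109y_{Pike} − 0.5y_{Pike}².
∂π/∂y_{Pike} = 264 − 11y_{Pike} − 5y_{Nadir} = 0, so y_{Pike} = 24 − (5/11)y_{Nadir}.
Setting y_{Pike} = y_{Nadir} in the reaction function: y_{Pike} = 24 − (5/11)y_{Pike}, so y_{Pike} = 24 / (16/11) = 16.5.

16.5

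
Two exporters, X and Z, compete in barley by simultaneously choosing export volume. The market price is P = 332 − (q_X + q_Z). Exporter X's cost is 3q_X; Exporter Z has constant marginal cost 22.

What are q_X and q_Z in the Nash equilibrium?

Exporter X's profit: π = q_X(332 − (q_X + q_Z)) − 3q_X.
∂π/∂q_X = 329 − 2q_X − q_Z = 0, so q_X = 164.5 − 0.5q_Z.
By the same steps for Z: q_Z = 155 − 0.5q_X.
Substituting the second reaction function into the first: q_X = 164.5 − 0.5(155 − 0.5q_X), which gives 0.75q_X = 87 ⇒ q_X = 116.
Then q_Z = 155 − 0.5·116 = 97.

116, 97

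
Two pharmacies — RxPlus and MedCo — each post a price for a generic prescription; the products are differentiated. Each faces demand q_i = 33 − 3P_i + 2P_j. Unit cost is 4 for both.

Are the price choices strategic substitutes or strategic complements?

RxPlus's profit: π = (P_{RxPlus} − 4)(33 − 3P_{RxPlus} + 2P_{MedCo}).
∂π/∂P_{RxPlus} = 45 − 6P_{RxPlus} + 2P_{MedCo} = 0 ⇒ P_{RxPlus} = 7.5 + (1/3)P_{MedCo}.
The best-response slope dP_{RxPlus}/dP_{MedCo} = 1/3 > 0: the reaction function is upward-sloping, so the choices are strategic complements.

strategic complements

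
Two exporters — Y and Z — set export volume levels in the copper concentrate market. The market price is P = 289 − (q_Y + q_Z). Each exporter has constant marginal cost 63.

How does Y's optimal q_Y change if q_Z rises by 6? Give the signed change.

Exporter Y's profit: π = q_Y(289 − (q_Y + q_Z)) − 63q_Y.
∂π/∂q_Y = 226 − 2q_Y − q_Z = 0, so q_Y = 113 − 0.5q_Z.
The reaction-function slope is −0.5, so a 6-unit rise in q_Z moves q_Y by −0.5 × 6 = −3. Y's best response falls — the actions are strategic substitutes.

-3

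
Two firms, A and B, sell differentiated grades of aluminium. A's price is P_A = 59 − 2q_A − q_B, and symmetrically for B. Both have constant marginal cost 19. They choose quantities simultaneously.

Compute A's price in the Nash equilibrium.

35

Firm A's profit: π = q_A(59 − 2q_A − q_B) − 19q_A.
∂π/∂q_A = 40 − 4q_A − q_B = 0 ⇒ q_A = 10 − 0.25q_B.
Setting q_A = q_B in the reaction function: q_A = 10 − 0.25q_A, so q_A = 10 / 1.25 = 8.
P_A = 59 − 2·8 − 8 = 35.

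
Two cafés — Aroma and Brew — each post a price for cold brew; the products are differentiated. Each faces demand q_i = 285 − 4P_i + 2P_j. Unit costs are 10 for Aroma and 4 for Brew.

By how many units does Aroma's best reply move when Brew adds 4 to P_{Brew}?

Aroma's profit: π = (P_{Aroma} − 10)(285 − 4P_{Aroma} + 2P_{Brew}).
∂π/∂P_{Aroma} = 325 − 8P_{Aroma} + 2P_{Brew} = 0 ⇒ P_{Aroma} = 40.625 + 0.25P_{Brew}.
The reaction-function slope is 0.25, so a 4-unit rise in P_{Brew} moves P_{Aroma} by 0.25 × 4 = 1. Aroma's best response rises — the actions are strategic complements.

1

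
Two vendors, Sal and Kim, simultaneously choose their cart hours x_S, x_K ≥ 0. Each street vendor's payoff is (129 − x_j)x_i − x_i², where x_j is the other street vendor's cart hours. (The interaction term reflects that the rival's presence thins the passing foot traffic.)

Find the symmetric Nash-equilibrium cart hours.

Sal's payoff is (129 − x_K)x_S − x_S².
∂π/∂x_S = 129 − x_K − 2x_S = 0, so x_S = 64.5 − 0.5x_K.
The game is symmetric, so in equilibrium x_K = x_S: the reaction function gives 1.5x_S = 64.5, hence x_S = 43.

43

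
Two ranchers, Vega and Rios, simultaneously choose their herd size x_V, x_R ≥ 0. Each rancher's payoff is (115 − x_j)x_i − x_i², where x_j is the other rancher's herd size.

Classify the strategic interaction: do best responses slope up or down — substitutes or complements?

strategic substitutes

Vega's payoff is (115 − x_R)x_V − x_V².
∂π/∂x_V = 115 − x_R − 2x_V = 0, so x_V = 57.5 − 0.5x_R.
The best-response slope dx_V/dx_R = −0.5 < 0: the reaction function is downward-sloping, so the choices are strategic substitutes.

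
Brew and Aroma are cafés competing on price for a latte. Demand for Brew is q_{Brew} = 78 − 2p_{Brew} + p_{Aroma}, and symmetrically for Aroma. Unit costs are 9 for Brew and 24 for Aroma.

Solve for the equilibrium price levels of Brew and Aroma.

Brew's profit: π = (p_{Brew} − 9)(78 − 2p_{Brew} + p_{Aroma}).
∂π/∂p_{Brew} = 96 − 4p_{Brew} + p_{Aroma} = 0 ⇒ p_{Brew} = 24 + 0.25p_{Aroma}.
Similarly p_{Aroma} = 31.5 + 0.25p_{Brew}.
Substituting the second reaction function into the first: p_{Brew} = 24 + 0.25(31.5 + 0.25p_{Brew}), which gives 0.9375p_{Brew} = 31.875 ⇒ p_{Brew} = 34.
Then p_{Aroma} = 31.5 + 0.25·34 = 40.

34, 40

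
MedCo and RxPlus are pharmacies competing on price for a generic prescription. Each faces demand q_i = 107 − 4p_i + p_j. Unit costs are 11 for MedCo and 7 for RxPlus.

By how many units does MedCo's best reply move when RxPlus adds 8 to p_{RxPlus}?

1

MedCo's profit: π = (p_{MedCo} − 11)(107 − 4p_{MedCo} + p_{RxPlus}).
∂π/∂p_{MedCo} = 151 − 8p_{MedCo} + p_{RxPlus} = 0 ⇒ p_{MedCo} = 18.875 + 0.125p_{RxPlus}.
The reaction-function slope is 0.125, so an 8-unit rise in p_{RxPlus} moves p_{MedCo} by 0.125 × 8 = 1. MedCo's best response rises — the actions are strategic complements.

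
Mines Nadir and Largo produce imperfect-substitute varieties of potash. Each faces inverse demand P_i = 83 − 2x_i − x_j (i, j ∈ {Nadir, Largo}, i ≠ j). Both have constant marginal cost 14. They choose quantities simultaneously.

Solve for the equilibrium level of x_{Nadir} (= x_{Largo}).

Mine Nadir's profit: π = x_{Nadir}(83 − 2x_{Nadir} − x_{Largo}) − 14x_{Nadir}.
∂π/∂x_{Nadir} = 69 − 4x_{Nadir} − x_{Largo} = 0 ⇒ x_{Nadir} = 17.25 − 0.25x_{Largo}.
Setting x_{Nadir} = x_{Largo} in the reaction function: x_{Nadir} = 17.25 − 0.25x_{Nadir}, so x_{Nadir} = 17.25 / 1.25 = 13.8.

13.8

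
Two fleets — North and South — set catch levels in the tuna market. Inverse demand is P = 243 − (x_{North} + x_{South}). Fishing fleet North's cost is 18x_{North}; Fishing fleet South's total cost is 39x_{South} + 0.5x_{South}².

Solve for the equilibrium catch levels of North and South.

Fishing fleet North's profit: π = x_{North}(243 − (x_{North} + x_{South})) − 18x_{North}.
∂π/∂x_{North} = 225 − 2x_{North} − x_{South} = 0, so x_{North} = 112.5 − 0.5x_{South}.
For South: ∂π/∂x_{South} = 204 − 3x_{South} − x_{North} = 0 ⇒ x_{South} = 68 − (1/3)x_{North}.
Solving the two reaction functions simultaneously: (1 − (−0.5)(−1/3))x_{North} = 112.5 − 0.5·68, so (5/6)x_{North} = 78.5 and x_{North} = 94.2.
Then x_{South} = 68 − (1/3)·94.2 = 36.6.

94.2, 36.6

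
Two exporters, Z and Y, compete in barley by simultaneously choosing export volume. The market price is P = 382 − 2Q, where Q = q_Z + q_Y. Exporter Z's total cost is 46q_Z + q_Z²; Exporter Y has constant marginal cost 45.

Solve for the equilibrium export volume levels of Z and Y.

33.5, 67.5

Exporter Z's profit: π = q_Z(382 − 2(q_Z + q_Y)) − 46q_Z − q_Z².
∂π/∂q_Z = 336 − 6q_Z − 2q_Y = 0, so q_Z = 56 − (1/3)q_Y.
For Y: ∂π/∂q_Y = 337 − 4q_Y − 2q_Z = 0 ⇒ q_Y = 84.25 − 0.5q_Z.
Solving the two reaction functions simultaneously: (1 − (−1/3)(−0.5))q_Z = 56 − (1/3)·84.25, so (5/6)q_Z = 335/12 and q_Z = 33.5.
Then q_Y = 84.25 − 0.5·33.5 = 67.5.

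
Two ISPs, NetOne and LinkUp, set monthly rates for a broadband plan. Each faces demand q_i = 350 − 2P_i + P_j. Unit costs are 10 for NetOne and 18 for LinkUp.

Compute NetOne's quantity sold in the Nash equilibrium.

NetOne's profit: π = (P_{NetOne} − 10)(350 − 2P_{NetOne} + P_{LinkUp}).
∂π/∂P_{NetOne} = 370 − 4P_{NetOne} + P_{LinkUp} = 0 ⇒ P_{NetOne} = 92.5 + 0.25P_{LinkUp}.
Similarly P_{LinkUp} = 96.5 + 0.25P_{NetOne}.
Substituting the second reaction function into the first: P_{NetOne} = 92.5 + 0.25(96.5 + 0.25P_{NetOne}), which gives 0.9375P_{NetOne} = 116.625 ⇒ P_{NetOne} = 124.4.
Then P_{LinkUp} = 96.5 + 0.25·124.4 = 127.6.
q_{NetOne} = 350 − 2·124.4 + 127.6 = 228.8.

228.8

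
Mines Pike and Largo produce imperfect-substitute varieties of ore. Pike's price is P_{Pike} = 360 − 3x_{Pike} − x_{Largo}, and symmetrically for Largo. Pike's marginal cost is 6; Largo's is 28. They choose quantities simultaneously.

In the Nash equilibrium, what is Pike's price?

159.6

Mine Pike's profit: π = x_{Pike}(360 − 3x_{Pike} − x_{Largo}) − 6x_{Pike}.
∂π/∂x_{Pike} = 354 − 6x_{Pike} − x_{Largo} = 0 ⇒ x_{Pike} = 59 − (1/6)x_{Largo}.
Similarly x_{Largo} = 166/3 − (1/6)x_{Pike}.
Substituting the second reaction function into the first: x_{Pike} = 59 − (1/6)(166/3 − (1/6)x_{Pike}), which gives (35/36)x_{Pike} = 448/9 ⇒ x_{Pike} = 51.2.
Then x_{Largo} = 166/3 − (1/6)·51.2 = 46.8.
P_{Pike} = 360 − 3·51.2 − 46.8 = 159.6.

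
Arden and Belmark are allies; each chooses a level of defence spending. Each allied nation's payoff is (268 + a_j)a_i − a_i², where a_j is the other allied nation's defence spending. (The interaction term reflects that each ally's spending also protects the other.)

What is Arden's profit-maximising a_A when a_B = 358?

Arden's payoff is (268 + a_B)a_A − a_A².
∂π/∂a_A = 268 + a_B − 2a_A = 0, so a_A = 134 + 0.5a_B.
At a_B = 358: a_A = 134 + 0.5·358 = 313.

313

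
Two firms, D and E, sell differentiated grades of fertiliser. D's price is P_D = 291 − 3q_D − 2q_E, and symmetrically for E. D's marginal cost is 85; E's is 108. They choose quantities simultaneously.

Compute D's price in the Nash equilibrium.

Firm D's profit: π = q_D(291 − 3q_D − 2q_E) − 85q_D.
∂π/∂q_D = 206 − 6q_D − 2q_E = 0 ⇒ q_D = 103/3 − (1/3)q_E.
Similarly q_E = 30.5 − (1/3)q_D.
Plugging q_E into D's best response: q_D = 103/3 − (1/3)(30.5 − (1/3)q_D) ⇒ (8/9)q_D = 145/6, so q_D = 27.1875.
Then q_E = 30.5 − (1/3)·27.1875 = 21.4375.
P_D = 291 − 3·27.1875 − 2·21.4375 = 166.5625.

166.5625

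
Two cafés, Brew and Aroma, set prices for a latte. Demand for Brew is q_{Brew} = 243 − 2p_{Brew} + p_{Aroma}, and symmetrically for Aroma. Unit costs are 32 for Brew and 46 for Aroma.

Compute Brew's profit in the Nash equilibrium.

Brew's profit: π = (p_{Brew} − 32)(243 − 2p_{Brew} + p_{Aroma}).
∂π/∂p_{Brew} = 307 − 4p_{Brew} + p_{Aroma} = 0 ⇒ p_{Brew} = 76.75 + 0.25p_{Aroma}.
Similarly p_{Aroma} = 83.75 + 0.25p_{Brew}.
Substituting the second reaction function into the first: p_{Brew} = 76.75 + 0.25(83.75 + 0.25p_{Brew}), which gives 0.9375p_{Brew} = 97.6875 ⇒ p_{Brew} = 104.2.
Then p_{Aroma} = 83.75 + 0.25·104.2 = 109.8.
q_{Brew} = 243 − 2·104.2 + 109.8 = 144.4.
Profit = (104.2 − 32)·144.4 = 10425.68.

10425.68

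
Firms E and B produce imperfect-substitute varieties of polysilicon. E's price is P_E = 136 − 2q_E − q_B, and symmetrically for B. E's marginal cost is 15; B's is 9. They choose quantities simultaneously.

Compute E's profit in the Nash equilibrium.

1132.88

Firm E's profit: π = q_E(136 − 2q_E − q_B) − 15q_E.
∂π/∂q_E = 121 − 4q_E − q_B = 0 ⇒ q_E = 30.25 − 0.25q_B.
Similarly q_B = 31.75 − 0.25q_E.
Solving the two reaction functions simultaneously: (1 − (−0.25)(−0.25))q_E = 30.25 − 0.25·31.75, so 0.9375q_E = 22.3125 and q_E = 23.8.
Then q_B = 31.75 − 0.25·23.8 = 25.8.
P_E = 136 − 2·23.8 − 25.8 = 62.6.
Profit = (62.6 − 15)·23.8 = 1132.88.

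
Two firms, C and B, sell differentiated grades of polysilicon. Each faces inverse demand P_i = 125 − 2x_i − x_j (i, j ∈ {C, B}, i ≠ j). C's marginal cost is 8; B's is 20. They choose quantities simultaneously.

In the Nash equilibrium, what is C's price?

56.4

Firm C's profit: π = x_C(125 − 2x_C − x_B) − 8x_C.
∂π/∂x_C = 117 − 4x_C − x_B = 0 ⇒ x_C = 29.25 − 0.25x_B.
Similarly x_B = 26.25 − 0.25x_C.
Solving the two reaction functions simultaneously: (1 − (−0.25)(−0.25))x_C = 29.25 − 0.25·26.25, so 0.9375x_C = 22.6875 and x_C = 24.2.
Then x_B = 26.25 − 0.25·24.2 = 20.2.
P_C = 125 − 2·24.2 − 20.2 = 56.4.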